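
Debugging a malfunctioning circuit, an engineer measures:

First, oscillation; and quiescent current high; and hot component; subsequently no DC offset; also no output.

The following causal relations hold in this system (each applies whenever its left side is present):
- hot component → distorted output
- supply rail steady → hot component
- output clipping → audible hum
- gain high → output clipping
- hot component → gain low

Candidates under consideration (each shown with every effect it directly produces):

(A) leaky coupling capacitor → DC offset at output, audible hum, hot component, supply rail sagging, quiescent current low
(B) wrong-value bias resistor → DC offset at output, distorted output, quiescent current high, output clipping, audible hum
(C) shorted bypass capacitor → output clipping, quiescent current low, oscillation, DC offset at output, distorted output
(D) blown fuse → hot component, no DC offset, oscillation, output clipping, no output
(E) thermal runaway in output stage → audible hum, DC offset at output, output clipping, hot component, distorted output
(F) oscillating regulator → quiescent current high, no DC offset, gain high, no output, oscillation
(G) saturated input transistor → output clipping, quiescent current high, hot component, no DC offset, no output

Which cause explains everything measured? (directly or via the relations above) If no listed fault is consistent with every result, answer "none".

none

For each candidate, compare predicted effects to what was observed:
(A) leaky coupling capacitor — oscillation ✗; quiescent current high ✗; hot component ✓; no DC offset ✗; no output ✗
(B) wrong-value bias resistor — fails on oscillation, hot component, no DC offset, no output (predicts DC offset at output, not no DC offset)
(C) shorted bypass capacitor — fails on quiescent current high, hot component, no DC offset, no output (predicts quiescent current low, not quiescent current high; predicts DC offset at output, not no DC offset)
(D) blown fuse — oscillation ✓; quiescent current high ✗; hot component ✓; no DC offset ✓; no output ✓
(E) thermal runaway in output stage — oscillation ✗; quiescent current high ✗; hot component ✓; no DC offset ✗; no output ✗
(F) oscillating regulator — oscillation ✓; quiescent current high ✓; hot component ✗; no DC offset ✓; no output ✓
(G) saturated input transistor — does not account for oscillation
None of the listed candidates fits everything.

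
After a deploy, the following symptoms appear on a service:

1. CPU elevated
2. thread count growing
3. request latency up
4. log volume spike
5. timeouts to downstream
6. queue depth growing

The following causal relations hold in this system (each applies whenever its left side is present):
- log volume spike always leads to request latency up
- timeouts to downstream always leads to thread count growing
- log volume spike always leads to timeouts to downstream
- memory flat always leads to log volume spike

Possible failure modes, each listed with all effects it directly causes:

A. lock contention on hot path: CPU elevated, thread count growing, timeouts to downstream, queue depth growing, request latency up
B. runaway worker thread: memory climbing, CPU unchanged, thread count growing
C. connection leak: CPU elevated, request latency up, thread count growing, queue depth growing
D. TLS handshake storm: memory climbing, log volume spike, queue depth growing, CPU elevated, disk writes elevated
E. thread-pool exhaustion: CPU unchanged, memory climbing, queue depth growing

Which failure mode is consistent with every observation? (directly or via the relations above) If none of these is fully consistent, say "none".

D

Checking each candidate against the observations:
(A) lock contention on hot path — CPU elevated ✓; thread count growing ✓; request latency up ✓; log volume spike ✗; timeouts to downstream ✓; queue depth growing ✓
(B) runaway worker thread — fails on CPU elevated, request latency up, log volume spike, timeouts to downstream, queue depth growing (predicts CPU unchanged, not CPU elevated)
(C) connection leak — CPU elevated ✓; thread count growing ✓; request latency up ✓; log volume spike ✗; timeouts to downstream ✗; queue depth growing ✓
(D) TLS handshake storm — accounts for every observation (thread count growing through log volume spike → timeouts to downstream → thread count growing)
(E) thread-pool exhaustion — CPU elevated ✗; thread count growing ✗; request latency up ✗; log volume spike ✗; timeouts to downstream ✗; queue depth growing ✓
(D) is the only candidate with no mismatches.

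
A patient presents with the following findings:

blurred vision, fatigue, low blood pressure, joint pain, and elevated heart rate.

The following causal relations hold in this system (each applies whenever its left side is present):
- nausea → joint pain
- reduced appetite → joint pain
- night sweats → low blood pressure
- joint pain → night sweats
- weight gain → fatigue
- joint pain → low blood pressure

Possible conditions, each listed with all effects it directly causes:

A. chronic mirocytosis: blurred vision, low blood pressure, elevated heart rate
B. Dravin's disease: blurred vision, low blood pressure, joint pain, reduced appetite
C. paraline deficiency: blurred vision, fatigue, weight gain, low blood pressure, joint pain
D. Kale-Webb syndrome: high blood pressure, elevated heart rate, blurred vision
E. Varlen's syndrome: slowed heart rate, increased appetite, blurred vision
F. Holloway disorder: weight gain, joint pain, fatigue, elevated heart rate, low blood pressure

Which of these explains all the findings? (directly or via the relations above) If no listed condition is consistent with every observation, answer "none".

none

Per-candidate check:
(A) chronic mirocytosis — does not account for fatigue, joint pain
(B) Dravin's disease — blurred vision +; fatigue -; low blood pressure +; joint pain +; elevated heart rate -
(C) paraline deficiency — does not account for elevated heart rate
(D) Kale-Webb syndrome — blurred vision +; fatigue -; low blood pressure -; joint pain -; elevated heart rate +
(E) Varlen's syndrome — blurred vision +; fatigue -; low blood pressure -; joint pain -; elevated heart rate -
(F) Holloway disorder — blurred vision -; fatigue +; low blood pressure +; joint pain +; elevated heart rate +
Every candidate fails on at least one observation.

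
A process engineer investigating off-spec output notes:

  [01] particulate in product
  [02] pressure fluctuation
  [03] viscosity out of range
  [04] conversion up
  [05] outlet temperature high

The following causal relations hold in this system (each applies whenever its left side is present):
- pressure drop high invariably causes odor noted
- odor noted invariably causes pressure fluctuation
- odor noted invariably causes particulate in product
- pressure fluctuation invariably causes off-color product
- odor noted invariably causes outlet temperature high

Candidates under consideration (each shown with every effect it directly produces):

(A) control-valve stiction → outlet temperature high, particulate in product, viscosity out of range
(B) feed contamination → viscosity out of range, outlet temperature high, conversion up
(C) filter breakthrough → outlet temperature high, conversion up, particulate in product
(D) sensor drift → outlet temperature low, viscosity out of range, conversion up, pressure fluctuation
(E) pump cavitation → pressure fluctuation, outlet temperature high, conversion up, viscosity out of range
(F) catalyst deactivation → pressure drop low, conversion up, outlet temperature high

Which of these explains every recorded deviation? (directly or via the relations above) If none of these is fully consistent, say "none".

none

For each candidate, compare predicted effects to what was observed:
(A) control-valve stiction — particulate in product ✓; pressure fluctuation ✗; viscosity out of range ✓; conversion up ✗; outlet temperature high ✓
(B) feed contamination — particulate in product ✗; pressure fluctuation ✗; viscosity out of range ✓; conversion up ✓; outlet temperature high ✓
(C) filter breakthrough — particulate in product ✓; pressure fluctuation ✗; viscosity out of range ✗; conversion up ✓; outlet temperature high ✓
(D) sensor drift — fails on particulate in product, outlet temperature high (predicts outlet temperature low, not outlet temperature high)
(E) pump cavitation — particulate in product ✗; pressure fluctuation ✓; viscosity out of range ✓; conversion up ✓; outlet temperature high ✓
(F) catalyst deactivation — particulate in product ✗; pressure fluctuation ✗; viscosity out of range ✗; conversion up ✓; outlet temperature high ✓
No candidate is consistent with all observations.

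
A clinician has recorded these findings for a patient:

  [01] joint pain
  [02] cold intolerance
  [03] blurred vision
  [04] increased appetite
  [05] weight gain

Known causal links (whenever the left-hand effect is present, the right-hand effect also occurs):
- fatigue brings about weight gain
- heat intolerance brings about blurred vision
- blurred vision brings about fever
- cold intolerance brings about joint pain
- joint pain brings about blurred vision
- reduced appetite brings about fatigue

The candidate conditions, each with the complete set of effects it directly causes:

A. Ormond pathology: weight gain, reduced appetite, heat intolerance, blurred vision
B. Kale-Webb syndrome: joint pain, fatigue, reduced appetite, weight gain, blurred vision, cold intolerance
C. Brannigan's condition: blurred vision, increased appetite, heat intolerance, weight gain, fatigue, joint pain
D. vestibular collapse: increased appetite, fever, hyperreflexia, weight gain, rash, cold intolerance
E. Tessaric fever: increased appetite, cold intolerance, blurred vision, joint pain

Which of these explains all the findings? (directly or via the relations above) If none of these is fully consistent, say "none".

D

Per-candidate check:
(A) Ormond pathology — joint pain NO; cold intolerance NO; blurred vision yes; increased appetite NO; weight gain yes
(B) Kale-Webb syndrome — joint pain yes; cold intolerance yes; blurred vision yes; increased appetite NO; weight gain yes
(C) Brannigan's condition — fails on cold intolerance (predicts heat intolerance, not cold intolerance)
(D) vestibular collapse — accounts for every observation (joint pain by cold intolerance → joint pain)
(E) Tessaric fever — does not account for weight gain
(D) is the only candidate with no mismatches.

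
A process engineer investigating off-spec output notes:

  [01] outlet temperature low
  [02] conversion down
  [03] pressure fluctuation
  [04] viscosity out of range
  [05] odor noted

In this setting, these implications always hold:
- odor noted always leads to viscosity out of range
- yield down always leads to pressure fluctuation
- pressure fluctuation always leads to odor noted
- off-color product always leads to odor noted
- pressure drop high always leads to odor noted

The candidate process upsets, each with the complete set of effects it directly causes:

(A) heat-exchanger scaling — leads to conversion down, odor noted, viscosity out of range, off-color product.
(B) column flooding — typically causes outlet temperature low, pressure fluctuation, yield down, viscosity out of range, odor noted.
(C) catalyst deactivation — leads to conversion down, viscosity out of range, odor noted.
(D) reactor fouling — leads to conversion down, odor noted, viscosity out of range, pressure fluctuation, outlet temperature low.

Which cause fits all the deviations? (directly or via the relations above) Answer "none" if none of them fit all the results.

D

Checking each candidate against the observations:
(A) heat-exchanger scaling — outlet temperature low miss; conversion down match; pressure fluctuation miss; viscosity out of range match; odor noted match
(B) column flooding — outlet temperature low match; conversion down miss; pressure fluctuation match; viscosity out of range match; odor noted match
(C) catalyst deactivation — does not account for outlet temperature low, pressure fluctuation
(D) reactor fouling — accounts for every observation
Only (D) is consistent with every observation.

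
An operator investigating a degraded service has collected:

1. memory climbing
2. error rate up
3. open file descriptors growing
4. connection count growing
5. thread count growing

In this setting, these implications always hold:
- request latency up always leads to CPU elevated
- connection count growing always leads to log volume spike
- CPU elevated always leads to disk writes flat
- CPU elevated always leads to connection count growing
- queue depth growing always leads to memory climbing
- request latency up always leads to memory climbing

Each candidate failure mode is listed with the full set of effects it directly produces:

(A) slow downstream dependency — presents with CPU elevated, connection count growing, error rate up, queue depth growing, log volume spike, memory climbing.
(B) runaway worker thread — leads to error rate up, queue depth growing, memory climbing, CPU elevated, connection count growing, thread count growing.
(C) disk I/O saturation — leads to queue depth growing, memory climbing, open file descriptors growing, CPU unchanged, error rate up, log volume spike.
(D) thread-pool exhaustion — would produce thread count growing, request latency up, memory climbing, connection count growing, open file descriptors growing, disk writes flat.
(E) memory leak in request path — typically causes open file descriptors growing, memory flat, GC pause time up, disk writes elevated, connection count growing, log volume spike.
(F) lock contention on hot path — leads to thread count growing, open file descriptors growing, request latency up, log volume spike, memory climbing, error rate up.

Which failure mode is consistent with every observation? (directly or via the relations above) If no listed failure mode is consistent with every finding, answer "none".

Testing each hypothesis:
(A) slow downstream dependency — does not account for open file descriptors growing, thread count growing
(B) runaway worker thread — does not account for open file descriptors growing
(C) disk I/O saturation — does not account for connection count growing, thread count growing
(D) thread-pool exhaustion — memory climbing +; error rate up -; open file descriptors growing +; connection count growing +; thread count growing +
(E) memory leak in request path — memory climbing -; error rate up -; open file descriptors growing +; connection count growing +; thread count growing -
(F) lock contention on hot path — memory climbing +; error rate up +; open file descriptors growing +; connection count growing + (by request latency up → CPU elevated → connection count growing); thread count growing +
(F) alone accounts for all the evidence.

F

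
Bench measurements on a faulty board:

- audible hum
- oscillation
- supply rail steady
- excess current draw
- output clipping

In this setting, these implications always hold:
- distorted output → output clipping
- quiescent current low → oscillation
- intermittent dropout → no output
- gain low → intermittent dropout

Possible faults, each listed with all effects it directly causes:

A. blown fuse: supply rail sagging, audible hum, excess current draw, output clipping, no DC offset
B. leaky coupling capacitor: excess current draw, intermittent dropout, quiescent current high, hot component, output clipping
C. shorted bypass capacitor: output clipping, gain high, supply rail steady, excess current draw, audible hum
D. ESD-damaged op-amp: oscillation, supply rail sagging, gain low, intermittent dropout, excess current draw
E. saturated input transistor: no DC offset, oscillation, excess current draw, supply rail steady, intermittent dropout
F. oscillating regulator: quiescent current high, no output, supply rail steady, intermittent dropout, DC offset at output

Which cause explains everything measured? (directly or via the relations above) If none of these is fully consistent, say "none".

For each candidate, compare predicted effects to what was observed:
(A) blown fuse — fails on oscillation, supply rail steady (predicts supply rail sagging, not supply rail steady)
(B) leaky coupling capacitor — does not account for audible hum, oscillation, supply rail steady
(C) shorted bypass capacitor — audible hum +; oscillation -; supply rail steady +; excess current draw +; output clipping +
(D) ESD-damaged op-amp — fails on audible hum, supply rail steady, output clipping (predicts supply rail sagging, not supply rail steady)
(E) saturated input transistor — audible hum -; oscillation +; supply rail steady +; excess current draw +; output clipping -
(F) oscillating regulator — audible hum -; oscillation -; supply rail steady +; excess current draw -; output clipping -
None of the listed candidates fits everything.

none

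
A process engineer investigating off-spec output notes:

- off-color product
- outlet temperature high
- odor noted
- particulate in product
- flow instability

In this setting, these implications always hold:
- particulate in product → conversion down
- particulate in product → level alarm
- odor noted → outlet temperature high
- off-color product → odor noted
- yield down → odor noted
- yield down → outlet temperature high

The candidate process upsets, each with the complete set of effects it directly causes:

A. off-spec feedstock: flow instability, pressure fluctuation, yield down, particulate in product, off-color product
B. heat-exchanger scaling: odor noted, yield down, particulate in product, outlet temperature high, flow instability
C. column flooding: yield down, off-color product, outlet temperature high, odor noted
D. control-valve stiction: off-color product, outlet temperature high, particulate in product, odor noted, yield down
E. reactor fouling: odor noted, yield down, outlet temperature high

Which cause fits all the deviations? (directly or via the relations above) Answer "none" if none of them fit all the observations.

A

For each candidate, compare predicted effects to what was observed:
(A) off-spec feedstock — accounts for every observation (outlet temperature high through yield down → outlet temperature high)
(B) heat-exchanger scaling — does not account for off-color product
(C) column flooding — does not account for particulate in product, flow instability
(D) control-valve stiction — off-color product ✓; outlet temperature high ✓; odor noted ✓; particulate in product ✓; flow instability ✗
(E) reactor fouling — does not account for off-color product, particulate in product, flow instability
Only (A) is consistent with every observation.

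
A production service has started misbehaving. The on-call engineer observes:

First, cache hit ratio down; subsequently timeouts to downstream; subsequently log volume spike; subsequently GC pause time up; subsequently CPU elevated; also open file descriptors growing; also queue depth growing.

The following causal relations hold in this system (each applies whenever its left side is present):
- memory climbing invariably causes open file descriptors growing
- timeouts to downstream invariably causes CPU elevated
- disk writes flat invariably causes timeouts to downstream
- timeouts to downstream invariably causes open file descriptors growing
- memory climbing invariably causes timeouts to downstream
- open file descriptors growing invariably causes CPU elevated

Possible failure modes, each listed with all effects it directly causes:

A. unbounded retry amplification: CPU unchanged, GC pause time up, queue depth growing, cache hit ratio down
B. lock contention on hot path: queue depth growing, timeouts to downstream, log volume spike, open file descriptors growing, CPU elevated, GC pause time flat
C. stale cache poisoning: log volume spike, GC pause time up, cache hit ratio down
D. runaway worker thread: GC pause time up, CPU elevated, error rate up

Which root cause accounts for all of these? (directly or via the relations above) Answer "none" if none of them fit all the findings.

Per-candidate check:
(A) unbounded retry amplification — cache hit ratio down +; timeouts to downstream -; log volume spike -; GC pause time up +; CPU elevated -; open file descriptors growing -; queue depth growing +
(B) lock contention on hot path — fails on cache hit ratio down, GC pause time up (predicts GC pause time flat, not GC pause time up)
(C) stale cache poisoning — cache hit ratio down +; timeouts to downstream -; log volume spike +; GC pause time up +; CPU elevated -; open file descriptors growing -; queue depth growing -
(D) runaway worker thread — does not account for cache hit ratio down, timeouts to downstream, log volume spike, open file descriptors growing, queue depth growing
No candidate is consistent with all observations.

none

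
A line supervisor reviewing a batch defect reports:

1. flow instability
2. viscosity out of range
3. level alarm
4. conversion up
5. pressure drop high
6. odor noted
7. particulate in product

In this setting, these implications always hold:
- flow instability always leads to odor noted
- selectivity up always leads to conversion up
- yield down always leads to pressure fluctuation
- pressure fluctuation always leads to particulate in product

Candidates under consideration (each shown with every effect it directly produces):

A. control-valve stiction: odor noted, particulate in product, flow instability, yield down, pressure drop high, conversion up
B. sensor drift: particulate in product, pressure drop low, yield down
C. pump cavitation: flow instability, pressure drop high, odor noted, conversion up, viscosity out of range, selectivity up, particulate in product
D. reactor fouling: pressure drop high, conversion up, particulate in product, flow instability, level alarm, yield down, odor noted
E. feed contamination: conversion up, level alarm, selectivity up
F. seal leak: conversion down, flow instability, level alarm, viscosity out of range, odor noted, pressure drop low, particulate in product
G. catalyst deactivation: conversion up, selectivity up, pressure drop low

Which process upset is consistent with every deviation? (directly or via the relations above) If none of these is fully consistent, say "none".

For each candidate, compare predicted effects to what was observed:
(A) control-valve stiction — does not account for viscosity out of range, level alarm
(B) sensor drift — fails on flow instability, viscosity out of range, level alarm, conversion up, pressure drop high, odor noted (predicts pressure drop low, not pressure drop high)
(C) pump cavitation — does not account for level alarm
(D) reactor fouling — flow instability +; viscosity out of range -; level alarm +; conversion up +; pressure drop high +; odor noted +; particulate in product +
(E) feed contamination — flow instability -; viscosity out of range -; level alarm +; conversion up +; pressure drop high -; odor noted -; particulate in product -
(F) seal leak — fails on conversion up, pressure drop high (predicts conversion down, not conversion up; predicts pressure drop low, not pressure drop high)
(G) catalyst deactivation — fails on flow instability, viscosity out of range, level alarm, pressure drop high, odor noted, particulate in product (predicts pressure drop low, not pressure drop high)
No candidate is consistent with all observations.

none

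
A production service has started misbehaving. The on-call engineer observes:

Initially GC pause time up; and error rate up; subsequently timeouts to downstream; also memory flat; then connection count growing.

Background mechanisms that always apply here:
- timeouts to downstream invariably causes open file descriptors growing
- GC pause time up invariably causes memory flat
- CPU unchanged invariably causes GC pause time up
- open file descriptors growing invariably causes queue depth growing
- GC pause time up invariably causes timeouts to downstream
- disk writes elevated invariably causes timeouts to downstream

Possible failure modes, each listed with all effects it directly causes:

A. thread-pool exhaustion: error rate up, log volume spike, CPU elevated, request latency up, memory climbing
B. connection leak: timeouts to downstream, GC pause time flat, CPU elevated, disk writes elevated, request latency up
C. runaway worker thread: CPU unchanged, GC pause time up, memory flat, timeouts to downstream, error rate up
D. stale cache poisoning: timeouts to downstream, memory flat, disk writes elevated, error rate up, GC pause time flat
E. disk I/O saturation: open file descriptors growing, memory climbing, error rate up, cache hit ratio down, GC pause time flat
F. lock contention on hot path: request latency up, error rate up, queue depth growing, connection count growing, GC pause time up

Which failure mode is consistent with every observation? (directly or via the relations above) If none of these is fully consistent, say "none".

Checking each candidate against the observations:
(A) thread-pool exhaustion — GC pause time up NO; error rate up yes; timeouts to downstream NO; memory flat NO; connection count growing NO
(B) connection leak — fails on GC pause time up, error rate up, memory flat, connection count growing (predicts GC pause time flat, not GC pause time up)
(C) runaway worker thread — does not account for connection count growing
(D) stale cache poisoning — GC pause time up NO; error rate up yes; timeouts to downstream yes; memory flat yes; connection count growing NO
(E) disk I/O saturation — fails on GC pause time up, timeouts to downstream, memory flat, connection count growing (predicts GC pause time flat, not GC pause time up; predicts memory climbing, not memory flat)
(F) lock contention on hot path — accounts for every observation (timeouts to downstream by GC pause time up → timeouts to downstream)
(F) is the only candidate with no mismatches.

F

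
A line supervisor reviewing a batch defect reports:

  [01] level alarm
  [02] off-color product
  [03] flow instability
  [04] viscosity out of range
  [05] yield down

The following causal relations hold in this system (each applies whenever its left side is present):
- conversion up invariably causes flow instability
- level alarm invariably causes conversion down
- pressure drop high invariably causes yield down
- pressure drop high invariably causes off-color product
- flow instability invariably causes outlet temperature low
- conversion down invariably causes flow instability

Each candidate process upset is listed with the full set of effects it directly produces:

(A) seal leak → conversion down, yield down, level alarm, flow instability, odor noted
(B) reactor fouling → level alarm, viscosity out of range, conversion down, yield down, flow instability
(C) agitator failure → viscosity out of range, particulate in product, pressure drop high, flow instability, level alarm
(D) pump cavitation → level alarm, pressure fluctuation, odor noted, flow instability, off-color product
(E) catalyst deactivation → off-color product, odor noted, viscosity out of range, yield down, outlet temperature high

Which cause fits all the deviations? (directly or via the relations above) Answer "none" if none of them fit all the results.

C

Testing each hypothesis:
(A) seal leak — level alarm ✓; off-color product ✗; flow instability ✓; viscosity out of range ✗; yield down ✓
(B) reactor fouling — does not account for off-color product
(C) agitator failure — level alarm ✓; off-color product ✓ (via pressure drop high → off-color product); flow instability ✓; viscosity out of range ✓; yield down ✓ (via pressure drop high → yield down)
(D) pump cavitation — does not account for viscosity out of range, yield down
(E) catalyst deactivation — does not account for level alarm, flow instability
(C) alone accounts for all the evidence.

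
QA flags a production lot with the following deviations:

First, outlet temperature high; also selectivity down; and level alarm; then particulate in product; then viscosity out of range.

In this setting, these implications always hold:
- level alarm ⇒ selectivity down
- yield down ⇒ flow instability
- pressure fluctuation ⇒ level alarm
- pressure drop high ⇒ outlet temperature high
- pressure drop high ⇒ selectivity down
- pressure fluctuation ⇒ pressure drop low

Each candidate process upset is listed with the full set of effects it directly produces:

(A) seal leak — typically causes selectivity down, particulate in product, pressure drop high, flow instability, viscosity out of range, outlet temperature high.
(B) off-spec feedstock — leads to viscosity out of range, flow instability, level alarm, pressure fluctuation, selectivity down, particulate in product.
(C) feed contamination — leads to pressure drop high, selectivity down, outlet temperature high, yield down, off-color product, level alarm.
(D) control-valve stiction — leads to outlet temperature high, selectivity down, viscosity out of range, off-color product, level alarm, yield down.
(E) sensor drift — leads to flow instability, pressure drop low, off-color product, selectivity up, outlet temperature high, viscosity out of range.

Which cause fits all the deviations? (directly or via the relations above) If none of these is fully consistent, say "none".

For each candidate, compare predicted effects to what was observed:
(A) seal leak — outlet temperature high +; selectivity down +; level alarm -; particulate in product +; viscosity out of range +
(B) off-spec feedstock — outlet temperature high -; selectivity down +; level alarm +; particulate in product +; viscosity out of range +
(C) feed contamination — does not account for particulate in product, viscosity out of range
(D) control-valve stiction — does not account for particulate in product
(E) sensor drift — outlet temperature high +; selectivity down -; level alarm -; particulate in product -; viscosity out of range +
Every candidate fails on at least one observation.

none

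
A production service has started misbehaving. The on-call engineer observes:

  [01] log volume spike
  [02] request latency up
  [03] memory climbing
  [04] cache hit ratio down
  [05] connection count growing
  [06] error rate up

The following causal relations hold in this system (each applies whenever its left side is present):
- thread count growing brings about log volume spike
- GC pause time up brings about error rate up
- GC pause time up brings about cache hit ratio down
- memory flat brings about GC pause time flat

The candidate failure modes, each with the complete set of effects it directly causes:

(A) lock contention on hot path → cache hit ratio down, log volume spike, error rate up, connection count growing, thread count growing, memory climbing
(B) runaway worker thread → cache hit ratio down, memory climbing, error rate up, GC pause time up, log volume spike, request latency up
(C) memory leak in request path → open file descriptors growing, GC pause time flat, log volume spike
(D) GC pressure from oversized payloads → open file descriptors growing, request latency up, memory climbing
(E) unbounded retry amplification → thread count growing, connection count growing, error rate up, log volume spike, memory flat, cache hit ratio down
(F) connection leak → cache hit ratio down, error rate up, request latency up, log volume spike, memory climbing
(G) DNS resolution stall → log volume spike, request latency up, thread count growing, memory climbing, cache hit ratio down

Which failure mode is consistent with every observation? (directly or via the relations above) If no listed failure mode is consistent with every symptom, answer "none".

For each candidate, compare predicted effects to what was observed:
(A) lock contention on hot path — does not account for request latency up
(B) runaway worker thread — does not account for connection count growing
(C) memory leak in request path — does not account for request latency up, memory climbing, cache hit ratio down, connection count growing, error rate up
(D) GC pressure from oversized payloads — log volume spike miss; request latency up match; memory climbing match; cache hit ratio down miss; connection count growing miss; error rate up miss
(E) unbounded retry amplification — fails on request latency up, memory climbing (predicts memory flat, not memory climbing)
(F) connection leak — log volume spike match; request latency up match; memory climbing match; cache hit ratio down match; connection count growing miss; error rate up match
(G) DNS resolution stall — does not account for connection count growing, error rate up
None of the listed candidates fits everything.

none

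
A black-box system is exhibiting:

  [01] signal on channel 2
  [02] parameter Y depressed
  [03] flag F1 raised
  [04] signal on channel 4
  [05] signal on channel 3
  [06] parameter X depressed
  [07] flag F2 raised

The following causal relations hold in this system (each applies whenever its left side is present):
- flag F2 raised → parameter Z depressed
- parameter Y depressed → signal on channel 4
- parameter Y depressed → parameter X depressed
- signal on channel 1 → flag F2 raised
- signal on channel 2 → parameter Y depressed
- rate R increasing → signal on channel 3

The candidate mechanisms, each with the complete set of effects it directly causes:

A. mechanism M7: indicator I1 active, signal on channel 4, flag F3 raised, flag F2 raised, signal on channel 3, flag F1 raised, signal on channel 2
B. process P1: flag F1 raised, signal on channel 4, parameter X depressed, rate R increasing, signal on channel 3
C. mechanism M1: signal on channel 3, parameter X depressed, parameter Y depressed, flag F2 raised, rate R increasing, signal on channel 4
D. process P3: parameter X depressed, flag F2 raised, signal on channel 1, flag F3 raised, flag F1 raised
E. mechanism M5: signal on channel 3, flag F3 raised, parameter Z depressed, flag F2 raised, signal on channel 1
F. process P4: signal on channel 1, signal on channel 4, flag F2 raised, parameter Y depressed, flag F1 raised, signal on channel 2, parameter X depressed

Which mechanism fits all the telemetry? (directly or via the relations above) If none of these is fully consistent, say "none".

Per-candidate check:
(A) mechanism M7 — accounts for every observation (parameter Y depressed by signal on channel 2 → parameter Y depressed)
(B) process P1 — does not account for signal on channel 2, parameter Y depressed, flag F2 raised
(C) mechanism M1 — does not account for signal on channel 2, flag F1 raised
(D) process P3 — signal on channel 2 NO; parameter Y depressed NO; flag F1 raised yes; signal on channel 4 NO; signal on channel 3 NO; parameter X depressed yes; flag F2 raised yes
(E) mechanism M5 — signal on channel 2 NO; parameter Y depressed NO; flag F1 raised NO; signal on channel 4 NO; signal on channel 3 yes; parameter X depressed NO; flag F2 raised yes
(F) process P4 — signal on channel 2 yes; parameter Y depressed yes; flag F1 raised yes; signal on channel 4 yes; signal on channel 3 NO; parameter X depressed yes; flag F2 raised yes
(A) alone accounts for all the evidence.

A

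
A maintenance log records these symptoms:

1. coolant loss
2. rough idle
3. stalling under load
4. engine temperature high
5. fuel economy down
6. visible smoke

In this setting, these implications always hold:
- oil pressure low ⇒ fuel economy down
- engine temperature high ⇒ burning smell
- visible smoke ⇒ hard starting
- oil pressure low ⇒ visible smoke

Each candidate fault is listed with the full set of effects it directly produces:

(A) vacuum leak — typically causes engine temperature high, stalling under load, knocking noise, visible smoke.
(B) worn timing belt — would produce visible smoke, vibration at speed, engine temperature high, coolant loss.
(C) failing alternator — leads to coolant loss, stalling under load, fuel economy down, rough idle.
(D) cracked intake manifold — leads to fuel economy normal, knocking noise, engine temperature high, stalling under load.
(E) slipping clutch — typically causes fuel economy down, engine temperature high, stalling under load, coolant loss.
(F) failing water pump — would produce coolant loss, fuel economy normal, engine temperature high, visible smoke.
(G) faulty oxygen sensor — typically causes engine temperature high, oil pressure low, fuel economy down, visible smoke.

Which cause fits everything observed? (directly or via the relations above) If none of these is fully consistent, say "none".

none

Testing each hypothesis:
(A) vacuum leak — coolant loss miss; rough idle miss; stalling under load match; engine temperature high match; fuel economy down miss; visible smoke match
(B) worn timing belt — coolant loss match; rough idle miss; stalling under load miss; engine temperature high match; fuel economy down miss; visible smoke match
(C) failing alternator — does not account for engine temperature high, visible smoke
(D) cracked intake manifold — coolant loss miss; rough idle miss; stalling under load match; engine temperature high match; fuel economy down miss; visible smoke miss
(E) slipping clutch — coolant loss match; rough idle miss; stalling under load match; engine temperature high match; fuel economy down match; visible smoke miss
(F) failing water pump — fails on rough idle, stalling under load, fuel economy down (predicts fuel economy normal, not fuel economy down)
(G) faulty oxygen sensor — coolant loss miss; rough idle miss; stalling under load miss; engine temperature high match; fuel economy down match; visible smoke match
None of the listed candidates fits everything.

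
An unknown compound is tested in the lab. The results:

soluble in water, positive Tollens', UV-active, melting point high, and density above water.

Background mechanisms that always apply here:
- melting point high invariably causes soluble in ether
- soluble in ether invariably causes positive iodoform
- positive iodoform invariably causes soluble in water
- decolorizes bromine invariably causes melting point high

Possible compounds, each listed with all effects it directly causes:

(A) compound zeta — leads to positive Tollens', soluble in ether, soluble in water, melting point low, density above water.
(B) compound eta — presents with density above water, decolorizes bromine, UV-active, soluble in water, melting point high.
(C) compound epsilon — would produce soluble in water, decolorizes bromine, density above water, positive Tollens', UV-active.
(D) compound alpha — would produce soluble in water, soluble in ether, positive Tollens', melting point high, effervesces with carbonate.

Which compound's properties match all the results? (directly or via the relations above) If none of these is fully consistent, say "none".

Checking each candidate against the observations:
(A) compound zeta — soluble in water match; positive Tollens' match; UV-active miss; melting point high miss; density above water match
(B) compound eta — soluble in water match; positive Tollens' miss; UV-active match; melting point high match; density above water match
(C) compound epsilon — soluble in water match; positive Tollens' match; UV-active match; melting point high match (via decolorizes bromine → melting point high); density above water match
(D) compound alpha — soluble in water match; positive Tollens' match; UV-active miss; melting point high match; density above water miss
(C) alone accounts for all the evidence.

C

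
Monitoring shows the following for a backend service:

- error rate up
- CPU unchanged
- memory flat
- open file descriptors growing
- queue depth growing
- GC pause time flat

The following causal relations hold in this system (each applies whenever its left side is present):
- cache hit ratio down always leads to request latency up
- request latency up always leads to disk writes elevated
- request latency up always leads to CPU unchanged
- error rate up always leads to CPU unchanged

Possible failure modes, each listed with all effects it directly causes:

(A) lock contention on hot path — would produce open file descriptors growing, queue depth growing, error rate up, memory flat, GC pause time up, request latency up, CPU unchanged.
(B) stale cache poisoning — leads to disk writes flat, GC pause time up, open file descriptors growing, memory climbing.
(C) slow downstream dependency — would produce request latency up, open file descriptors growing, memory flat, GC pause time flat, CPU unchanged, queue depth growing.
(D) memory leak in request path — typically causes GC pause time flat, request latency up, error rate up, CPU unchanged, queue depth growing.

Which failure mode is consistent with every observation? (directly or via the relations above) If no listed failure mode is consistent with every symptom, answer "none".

none

Testing each hypothesis:
(A) lock contention on hot path — fails on GC pause time flat (predicts GC pause time up, not GC pause time flat)
(B) stale cache poisoning — error rate up miss; CPU unchanged miss; memory flat miss; open file descriptors growing match; queue depth growing miss; GC pause time flat miss
(C) slow downstream dependency — error rate up miss; CPU unchanged match; memory flat match; open file descriptors growing match; queue depth growing match; GC pause time flat match
(D) memory leak in request path — does not account for memory flat, open file descriptors growing
No candidate is consistent with all observations.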